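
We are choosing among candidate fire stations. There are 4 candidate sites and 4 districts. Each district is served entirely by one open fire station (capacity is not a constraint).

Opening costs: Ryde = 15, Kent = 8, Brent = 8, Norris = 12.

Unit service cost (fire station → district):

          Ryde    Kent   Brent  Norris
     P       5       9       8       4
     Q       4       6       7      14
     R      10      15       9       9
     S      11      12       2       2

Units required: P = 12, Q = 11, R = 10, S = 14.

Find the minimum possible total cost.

Minimum total cost: 237

For any fixed open set, each district goes to its cheapest open site; total = fixed + service.
{Ryde, Norris}: P→Norris 4·12=48, Q→Ryde 4·11=44, R→Norris 9·10=90, S→Norris 2·14=28. Service 210; fixed 27; total 237.
{Ryde, Kent, Norris}: service 210 + fixed 35 = 245
{Ryde, Brent}: P→Ryde 5·12=60, Q→Ryde 4·11=44, R→Brent 9·10=90, S→Brent 2·14=28. Service 222; fixed 23; total 245.
{Ryde, Kent, Brent, Norris}: service 210 + fixed 43 = 253
No other subset beats 237.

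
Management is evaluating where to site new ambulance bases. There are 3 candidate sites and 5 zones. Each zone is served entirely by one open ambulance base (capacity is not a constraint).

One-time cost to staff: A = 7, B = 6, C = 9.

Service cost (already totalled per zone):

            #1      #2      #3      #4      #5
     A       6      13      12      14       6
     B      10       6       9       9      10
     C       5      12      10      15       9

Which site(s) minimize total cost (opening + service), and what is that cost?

Open A and B; minimum total cost 49.

For any fixed open set, each zone goes to its cheapest open site; total = fixed + service.
{A, B}: #1→A 6, #2→B 6, #3→B 9, #4→B 9, #5→A 6. Service 36; fixed 13; total 49.
{B}: #1→B 10, #2→B 6, #3→B 9, #4→B 9, #5→B 10. Service 44; fixed 6; total 50.
{B, C}: service 38 + fixed 15 = 53
{A, B, C}: service 35 + fixed 22 = 57
No other subset beats 49.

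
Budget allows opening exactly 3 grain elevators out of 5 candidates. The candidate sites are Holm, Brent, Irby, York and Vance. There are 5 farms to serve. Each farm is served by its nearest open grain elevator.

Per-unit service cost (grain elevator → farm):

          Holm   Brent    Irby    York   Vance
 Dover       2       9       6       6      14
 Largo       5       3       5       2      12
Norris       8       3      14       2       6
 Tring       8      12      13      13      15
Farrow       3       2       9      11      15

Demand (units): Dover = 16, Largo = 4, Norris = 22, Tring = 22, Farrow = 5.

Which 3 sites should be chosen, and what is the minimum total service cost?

Choose Holm, Brent and York; total service cost 270.

With exactly 3 open, each farm uses its cheapest among the chosen.
{Holm, Brent, York}: Dover→Holm 2·16=32, Largo→York 2·4=8, Norris→York 2·22=44, Tring→Holm 8·22=176, Farrow→Brent 2·5=10. Service cost 270.
{Holm, Irby, York}: service cost 275
{Holm, York, Vance}: service cost 275
Among all 10 size-3 choices, {Holm, Brent, York} is lowest.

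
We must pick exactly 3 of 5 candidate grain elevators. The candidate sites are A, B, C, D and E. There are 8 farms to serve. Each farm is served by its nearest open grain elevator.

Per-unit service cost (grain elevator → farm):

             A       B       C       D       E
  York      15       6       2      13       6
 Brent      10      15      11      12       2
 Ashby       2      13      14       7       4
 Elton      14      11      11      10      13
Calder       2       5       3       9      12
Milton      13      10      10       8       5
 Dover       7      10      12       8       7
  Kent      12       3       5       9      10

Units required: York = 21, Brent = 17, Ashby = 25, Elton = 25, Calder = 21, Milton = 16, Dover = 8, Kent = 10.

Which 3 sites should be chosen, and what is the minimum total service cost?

Choose A, C and E; total service cost 629.

With exactly 3 open, each farm uses its cheapest among the chosen.
{A, C, E}: York→C 2·21=42, Brent→E 2·17=34, Ashby→A 2·25=50, Elton→C 11·25=275, Calder→A 2·21=42, Milton→E 5·16=80, Dover→A 7·8=56, Kent→C 5·10=50. Service cost 629.
{C, D, E}: service cost 675
{B, C, E}: service cost 680
Among all 10 size-3 choices, {A, C, E} is lowest.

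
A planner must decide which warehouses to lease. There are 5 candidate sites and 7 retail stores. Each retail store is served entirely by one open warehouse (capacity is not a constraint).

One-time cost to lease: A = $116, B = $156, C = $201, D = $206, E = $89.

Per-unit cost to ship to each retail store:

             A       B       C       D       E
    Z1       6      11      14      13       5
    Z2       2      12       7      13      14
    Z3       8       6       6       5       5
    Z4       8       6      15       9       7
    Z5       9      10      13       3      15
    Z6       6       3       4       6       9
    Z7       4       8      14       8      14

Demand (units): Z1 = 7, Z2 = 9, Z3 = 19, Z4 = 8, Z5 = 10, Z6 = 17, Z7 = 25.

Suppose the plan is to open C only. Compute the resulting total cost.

Total cost: 1144

Each retail store is assigned to its cheapest site among the open ones.
{C}: Z1→C 14·7=98, Z2→C 7·9=63, Z3→C 6·19=114, Z4→C 15·8=120, Z5→C 13·10=130, Z6→C 4·17=68, Z7→C 14·25=350. Service 943; fixed 201; total 1144.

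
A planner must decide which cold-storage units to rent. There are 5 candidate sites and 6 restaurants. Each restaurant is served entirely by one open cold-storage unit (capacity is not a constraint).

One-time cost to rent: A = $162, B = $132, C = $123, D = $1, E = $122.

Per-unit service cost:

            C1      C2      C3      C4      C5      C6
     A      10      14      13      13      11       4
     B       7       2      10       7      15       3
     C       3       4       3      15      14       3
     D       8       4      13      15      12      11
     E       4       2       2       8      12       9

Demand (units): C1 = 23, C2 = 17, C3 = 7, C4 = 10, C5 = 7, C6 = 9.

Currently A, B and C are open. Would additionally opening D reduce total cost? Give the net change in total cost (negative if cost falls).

No — net change +1 (cost rises by 1).

Current service cost with {A, B, C}: 298.
Adding D: each restaurant re-picks its cheapest; new service cost 298, saving 0.
Extra fixed cost: 1. Net change = 1 − 0 = 1.
(Totals: 715 → 716.)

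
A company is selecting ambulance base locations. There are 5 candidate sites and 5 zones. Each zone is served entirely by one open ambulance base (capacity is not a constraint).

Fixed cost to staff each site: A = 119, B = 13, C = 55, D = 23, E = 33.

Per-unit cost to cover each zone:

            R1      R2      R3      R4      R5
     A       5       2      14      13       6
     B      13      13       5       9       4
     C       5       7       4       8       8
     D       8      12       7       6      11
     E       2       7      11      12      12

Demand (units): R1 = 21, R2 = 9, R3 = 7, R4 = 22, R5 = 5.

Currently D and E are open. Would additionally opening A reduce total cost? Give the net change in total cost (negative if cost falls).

No — net change +49 (cost rises by 49).

Current service cost with {D, E}: 341.
Adding A: each zone re-picks its cheapest; new service cost 271, saving 70.
Extra fixed cost: 119. Net change = 119 − 70 = 49.
(Totals: 397 → 446.)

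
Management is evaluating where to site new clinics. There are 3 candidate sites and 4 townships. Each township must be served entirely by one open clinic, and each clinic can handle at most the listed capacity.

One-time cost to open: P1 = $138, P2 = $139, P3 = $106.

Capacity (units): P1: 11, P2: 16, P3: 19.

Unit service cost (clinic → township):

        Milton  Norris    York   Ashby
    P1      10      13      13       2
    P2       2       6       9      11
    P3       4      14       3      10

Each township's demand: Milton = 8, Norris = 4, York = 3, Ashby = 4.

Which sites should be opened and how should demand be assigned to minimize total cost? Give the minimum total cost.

Open {P3}: Milton→P3 4·8=32, Norris→P3 14·4=56, York→P3 3·3=9, Ashby→P3 10·4=40.
Loads: P3 carries 19/19. Service 137; fixed 106; total 243.
Next best feasible plan costs 334.

Minimum total cost: 243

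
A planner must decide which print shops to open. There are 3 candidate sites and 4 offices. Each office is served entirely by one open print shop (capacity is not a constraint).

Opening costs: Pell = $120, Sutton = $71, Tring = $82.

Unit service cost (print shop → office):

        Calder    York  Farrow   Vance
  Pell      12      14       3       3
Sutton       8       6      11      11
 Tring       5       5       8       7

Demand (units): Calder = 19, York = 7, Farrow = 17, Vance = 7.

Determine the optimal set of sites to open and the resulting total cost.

For any fixed open set, each office goes to its cheapest open site; total = fixed + service.
{Tring}: Calder→Tring 5·19=95, York→Tring 5·7=35, Farrow→Tring 8·17=136, Vance→Tring 7·7=49. Service 315; fixed 82; total 397.
{Pell, Tring}: service 202 + fixed 202 = 404
{Pell, Sutton}: Calder→Sutton 8·19=152, York→Sutton 6·7=42, Farrow→Pell 3·17=51, Vance→Pell 3·7=21. Service 266; fixed 191; total 457.
{Pell, Sutton, Tring}: service 202 + fixed 273 = 475
No other subset beats 397.

Open Tring only; minimum total cost 397.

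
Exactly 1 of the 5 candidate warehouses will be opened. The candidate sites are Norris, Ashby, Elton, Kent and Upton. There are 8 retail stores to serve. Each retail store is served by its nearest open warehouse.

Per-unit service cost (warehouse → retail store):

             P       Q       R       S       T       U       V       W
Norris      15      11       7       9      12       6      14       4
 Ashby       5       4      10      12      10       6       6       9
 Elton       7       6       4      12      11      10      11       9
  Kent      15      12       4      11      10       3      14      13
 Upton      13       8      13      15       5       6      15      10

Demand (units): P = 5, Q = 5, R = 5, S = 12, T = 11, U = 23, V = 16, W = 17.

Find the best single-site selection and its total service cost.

Choose Ashby only; total service cost 736.

With exactly 1 open, each retail store uses its cheapest among the chosen.
{Ashby}: P→Ashby 5·5=25, Q→Ashby 4·5=20, R→Ashby 10·5=50, S→Ashby 12·12=144, T→Ashby 10·11=110, U→Ashby 6·23=138, V→Ashby 6·16=96, W→Ashby 9·17=153. Service cost 736.
{Norris}: service cost 835
{Elton}: service cost 909
Among all 5 size-1 choices, {Ashby} is lowest.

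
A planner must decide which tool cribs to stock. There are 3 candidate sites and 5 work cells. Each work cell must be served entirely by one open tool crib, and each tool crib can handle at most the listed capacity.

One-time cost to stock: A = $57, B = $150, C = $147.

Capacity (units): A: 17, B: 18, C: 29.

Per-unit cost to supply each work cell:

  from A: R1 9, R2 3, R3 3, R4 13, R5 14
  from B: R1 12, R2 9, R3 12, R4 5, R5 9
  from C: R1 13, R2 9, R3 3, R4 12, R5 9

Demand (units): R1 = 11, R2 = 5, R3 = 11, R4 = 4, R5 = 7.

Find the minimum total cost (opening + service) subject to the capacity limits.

Open {A, C}: R1→A 9·11=99, R2→A 3·5=15, R3→C 3·11=33, R4→C 12·4=48, R5→C 9·7=63.
Loads: A carries 16/17, C carries 22/29. Service 258; fixed 204; total 462.
Next best feasible plan costs 492.

Minimum total cost: 462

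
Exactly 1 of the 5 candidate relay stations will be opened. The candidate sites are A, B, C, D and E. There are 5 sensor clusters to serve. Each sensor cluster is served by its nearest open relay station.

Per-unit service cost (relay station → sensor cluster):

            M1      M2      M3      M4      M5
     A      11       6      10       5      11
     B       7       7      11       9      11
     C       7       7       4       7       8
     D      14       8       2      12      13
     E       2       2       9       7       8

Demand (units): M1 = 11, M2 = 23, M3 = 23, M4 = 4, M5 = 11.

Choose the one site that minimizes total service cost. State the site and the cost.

Choose E only; total service cost 391.

With exactly 1 open, each sensor cluster uses its cheapest among the chosen.
{E}: M1→E 2·11=22, M2→E 2·23=46, M3→E 9·23=207, M4→E 7·4=28, M5→E 8·11=88. Service cost 391.
{C}: service cost 446
{D}: service cost 575
Among all 5 size-1 choices, {E} is lowest.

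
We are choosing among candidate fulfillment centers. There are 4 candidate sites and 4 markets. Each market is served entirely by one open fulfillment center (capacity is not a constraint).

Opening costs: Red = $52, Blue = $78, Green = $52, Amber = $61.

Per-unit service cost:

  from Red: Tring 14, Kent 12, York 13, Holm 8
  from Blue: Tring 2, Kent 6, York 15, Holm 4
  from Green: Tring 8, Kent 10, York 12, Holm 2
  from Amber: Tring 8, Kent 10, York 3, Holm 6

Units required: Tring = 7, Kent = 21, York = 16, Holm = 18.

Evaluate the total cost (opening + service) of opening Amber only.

Total cost: 483

Each market is assigned to its cheapest site among the open ones.
{Amber}: Tring→Amber 8·7=56, Kent→Amber 10·21=210, York→Amber 3·16=48, Holm→Amber 6·18=108. Service 422; fixed 61; total 483.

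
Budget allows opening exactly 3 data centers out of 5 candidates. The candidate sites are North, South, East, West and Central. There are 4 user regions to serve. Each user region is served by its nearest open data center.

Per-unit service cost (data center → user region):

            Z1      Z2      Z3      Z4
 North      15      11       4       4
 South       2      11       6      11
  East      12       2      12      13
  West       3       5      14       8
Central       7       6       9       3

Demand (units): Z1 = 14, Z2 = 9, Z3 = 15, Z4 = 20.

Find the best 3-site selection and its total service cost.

Choose North, South and East; total service cost 186.

With exactly 3 open, each user region uses its cheapest among the chosen.
{North, South, East}: Z1→South 2·14=28, Z2→East 2·9=18, Z3→North 4·15=60, Z4→North 4·20=80. Service cost 186.
{South, East, Central}: service cost 196
{North, East, West}: service cost 200
Among all 10 size-3 choices, {North, South, East} is lowest.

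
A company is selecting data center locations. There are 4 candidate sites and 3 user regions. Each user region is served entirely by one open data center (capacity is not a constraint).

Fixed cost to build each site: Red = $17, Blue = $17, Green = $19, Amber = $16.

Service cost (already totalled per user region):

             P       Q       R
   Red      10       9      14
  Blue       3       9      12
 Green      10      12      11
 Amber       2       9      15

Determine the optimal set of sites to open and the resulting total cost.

For any fixed open set, each user region goes to its cheapest open site; total = fixed + service.
{Blue}: P→Blue 3, Q→Blue 9, R→Blue 12. Service 24; fixed 17; total 41.
{Amber}: P→Amber 2, Q→Amber 9, R→Amber 15. Service 26; fixed 16; total 42.
{Red}: P→Red 10, Q→Red 9, R→Red 14. Service 33; fixed 17; total 50.
{Red, Blue, Green, Amber}: P→Amber 2, Q→Red 9, R→Green 11. Service 22; fixed 69; total 91.
No other subset beats 41.

Open Blue only; minimum total cost 41.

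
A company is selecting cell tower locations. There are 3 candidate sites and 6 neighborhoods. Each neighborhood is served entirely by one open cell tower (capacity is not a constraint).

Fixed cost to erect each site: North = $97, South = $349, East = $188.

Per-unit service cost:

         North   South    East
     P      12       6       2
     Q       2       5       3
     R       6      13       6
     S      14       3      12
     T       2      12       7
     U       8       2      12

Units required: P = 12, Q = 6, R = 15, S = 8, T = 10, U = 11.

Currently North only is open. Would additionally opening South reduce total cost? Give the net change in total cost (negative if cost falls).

Current service cost with {North}: 466.
Adding South: each neighborhood re-picks its cheapest; new service cost 240, saving 226.
Extra fixed cost: 349. Net change = 349 − 226 = 123.
(Totals: 563 → 686.)

No — net change +123 (cost rises by 123).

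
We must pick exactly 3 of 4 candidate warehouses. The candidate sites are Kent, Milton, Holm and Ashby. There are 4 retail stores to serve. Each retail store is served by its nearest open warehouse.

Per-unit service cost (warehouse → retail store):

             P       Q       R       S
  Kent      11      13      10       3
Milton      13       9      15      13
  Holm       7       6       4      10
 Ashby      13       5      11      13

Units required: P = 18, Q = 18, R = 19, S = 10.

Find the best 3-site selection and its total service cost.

Choose Kent, Holm and Ashby; total service cost 322.

With exactly 3 open, each retail store uses its cheapest among the chosen.
{Kent, Holm, Ashby}: P→Holm 7·18=126, Q→Ashby 5·18=90, R→Holm 4·19=76, S→Kent 3·10=30. Service cost 322.
{Kent, Milton, Holm}: service cost 340
{Milton, Holm, Ashby}: service cost 392
Among all 4 size-3 choices, {Kent, Holm, Ashby} is lowest.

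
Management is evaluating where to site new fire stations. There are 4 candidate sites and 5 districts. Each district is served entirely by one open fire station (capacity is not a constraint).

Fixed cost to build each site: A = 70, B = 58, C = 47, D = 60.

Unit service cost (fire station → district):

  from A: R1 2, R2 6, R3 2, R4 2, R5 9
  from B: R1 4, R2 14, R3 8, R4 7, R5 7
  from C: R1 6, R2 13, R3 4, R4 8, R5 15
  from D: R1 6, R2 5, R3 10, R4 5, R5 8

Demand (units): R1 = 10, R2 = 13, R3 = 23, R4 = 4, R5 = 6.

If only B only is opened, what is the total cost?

Total cost: 534

Each district is assigned to its cheapest site among the open ones.
{B}: R1→B 4·10=40, R2→B 14·13=182, R3→B 8·23=184, R4→B 7·4=28, R5→B 7·6=42. Service 476; fixed 58; total 534.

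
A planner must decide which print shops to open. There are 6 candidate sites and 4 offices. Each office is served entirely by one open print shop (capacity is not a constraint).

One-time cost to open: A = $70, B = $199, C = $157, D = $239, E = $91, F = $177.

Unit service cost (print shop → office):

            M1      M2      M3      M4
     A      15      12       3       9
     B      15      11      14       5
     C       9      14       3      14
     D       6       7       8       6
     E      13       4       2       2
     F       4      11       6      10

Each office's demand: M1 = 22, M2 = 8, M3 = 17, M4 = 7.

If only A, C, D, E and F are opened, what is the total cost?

Each office is assigned to its cheapest site among the open ones.
{A, C, D, E, F}: M1→F 4·22=88, M2→E 4·8=32, M3→E 2·17=34, M4→E 2·7=14. Service 168; fixed 734; total 902.

Total cost: 902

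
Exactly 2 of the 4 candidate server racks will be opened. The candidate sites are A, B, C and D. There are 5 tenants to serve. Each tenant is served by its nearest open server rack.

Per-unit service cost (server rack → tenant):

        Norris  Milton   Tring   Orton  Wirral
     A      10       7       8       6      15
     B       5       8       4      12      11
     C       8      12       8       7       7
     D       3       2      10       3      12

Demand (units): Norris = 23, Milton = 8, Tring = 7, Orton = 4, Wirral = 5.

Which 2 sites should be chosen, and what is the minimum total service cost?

With exactly 2 open, each tenant uses its cheapest among the chosen.
{B, D}: Norris→D 3·23=69, Milton→D 2·8=16, Tring→B 4·7=28, Orton→D 3·4=12, Wirral→B 11·5=55. Service cost 180.
{C, D}: service cost 188
{A, D}: service cost 213
Among all 6 size-2 choices, {B, D} is lowest.

Choose B and D; total service cost 180.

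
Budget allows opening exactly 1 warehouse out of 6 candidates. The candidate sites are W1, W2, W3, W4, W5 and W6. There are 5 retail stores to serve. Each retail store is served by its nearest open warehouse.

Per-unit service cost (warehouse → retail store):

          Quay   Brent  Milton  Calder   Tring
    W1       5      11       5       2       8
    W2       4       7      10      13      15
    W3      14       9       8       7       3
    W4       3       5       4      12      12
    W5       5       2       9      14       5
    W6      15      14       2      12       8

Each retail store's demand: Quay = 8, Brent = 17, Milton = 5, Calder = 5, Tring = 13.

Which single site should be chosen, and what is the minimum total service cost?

With exactly 1 open, each retail store uses its cheapest among the chosen.
{W5}: Quay→W5 5·8=40, Brent→W5 2·17=34, Milton→W5 9·5=45, Calder→W5 14·5=70, Tring→W5 5·13=65. Service cost 254.
{W4}: service cost 345
{W1}: service cost 366
Among all 6 size-1 choices, {W5} is lowest.

Choose W5 only; total service cost 254.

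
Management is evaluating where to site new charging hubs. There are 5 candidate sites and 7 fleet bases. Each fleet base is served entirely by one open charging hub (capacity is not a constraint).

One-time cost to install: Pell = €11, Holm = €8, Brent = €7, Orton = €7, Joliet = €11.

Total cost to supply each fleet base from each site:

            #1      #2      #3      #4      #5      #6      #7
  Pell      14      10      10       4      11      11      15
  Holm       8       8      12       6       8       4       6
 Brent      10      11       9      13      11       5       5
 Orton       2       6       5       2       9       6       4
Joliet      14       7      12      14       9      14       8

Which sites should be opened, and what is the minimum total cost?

For any fixed open set, each fleet base goes to its cheapest open site; total = fixed + service.
{Orton}: #1→Orton 2, #2→Orton 6, #3→Orton 5, #4→Orton 2, #5→Orton 9, #6→Orton 6, #7→Orton 4. Service 34; fixed 7; total 41.
{Holm, Orton}: service 31 + fixed 15 = 46
{Brent, Orton}: service 33 + fixed 14 = 47
{Pell, Holm, Brent, Orton, Joliet}: service 31 + fixed 44 = 75
No other subset beats 41.

Open Orton only; minimum total cost 41.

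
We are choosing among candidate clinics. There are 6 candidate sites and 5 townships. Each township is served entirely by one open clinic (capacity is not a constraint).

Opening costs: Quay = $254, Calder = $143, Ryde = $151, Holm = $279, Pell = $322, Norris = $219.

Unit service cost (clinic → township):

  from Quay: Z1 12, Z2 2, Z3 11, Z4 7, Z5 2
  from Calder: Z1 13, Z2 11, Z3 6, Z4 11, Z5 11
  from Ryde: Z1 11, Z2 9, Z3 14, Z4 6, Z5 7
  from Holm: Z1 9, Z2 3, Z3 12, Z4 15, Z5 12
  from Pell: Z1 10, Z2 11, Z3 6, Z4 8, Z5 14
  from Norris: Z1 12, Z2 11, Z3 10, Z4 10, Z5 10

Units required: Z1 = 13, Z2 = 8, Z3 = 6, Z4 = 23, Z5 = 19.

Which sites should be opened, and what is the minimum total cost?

Open Quay only; minimum total cost 691.

For any fixed open set, each township goes to its cheapest open site; total = fixed + service.
{Quay}: Z1→Quay 12·13=156, Z2→Quay 2·8=16, Z3→Quay 11·6=66, Z4→Quay 7·23=161, Z5→Quay 2·19=38. Service 437; fixed 254; total 691.
{Ryde}: service 570 + fixed 151 = 721
{Quay, Calder}: Z1→Quay 12·13=156, Z2→Quay 2·8=16, Z3→Calder 6·6=36, Z4→Quay 7·23=161, Z5→Quay 2·19=38. Service 407; fixed 397; total 804.
{Quay, Calder, Ryde, Holm, Pell, Norris}: service 345 + fixed 1368 = 1713
No other subset beats 691.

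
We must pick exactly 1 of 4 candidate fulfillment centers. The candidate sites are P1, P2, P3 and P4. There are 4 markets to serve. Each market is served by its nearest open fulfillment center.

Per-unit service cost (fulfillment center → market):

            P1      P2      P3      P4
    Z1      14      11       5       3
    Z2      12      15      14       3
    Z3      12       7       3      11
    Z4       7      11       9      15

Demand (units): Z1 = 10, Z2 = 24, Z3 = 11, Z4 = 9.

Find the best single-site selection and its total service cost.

With exactly 1 open, each market uses its cheapest among the chosen.
{P4}: Z1→P4 3·10=30, Z2→P4 3·24=72, Z3→P4 11·11=121, Z4→P4 15·9=135. Service cost 358.
{P3}: service cost 500
{P1}: service cost 623
Among all 4 size-1 choices, {P4} is lowest.

Choose P4 only; total service cost 358.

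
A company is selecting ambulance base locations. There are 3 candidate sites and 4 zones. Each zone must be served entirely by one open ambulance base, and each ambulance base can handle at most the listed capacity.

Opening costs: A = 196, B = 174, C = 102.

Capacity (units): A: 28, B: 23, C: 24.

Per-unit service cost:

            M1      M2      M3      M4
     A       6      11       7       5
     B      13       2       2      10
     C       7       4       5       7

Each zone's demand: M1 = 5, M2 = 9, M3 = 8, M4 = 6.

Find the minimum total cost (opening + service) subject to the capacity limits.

Minimum total cost: 387

Open {B, C}: M1→C 7·5=35, M2→B 2·9=18, M3→B 2·8=16, M4→C 7·6=42.
Loads: B carries 17/23, C carries 11/24. Service 111; fixed 276; total 387.
Next best feasible plan costs 405.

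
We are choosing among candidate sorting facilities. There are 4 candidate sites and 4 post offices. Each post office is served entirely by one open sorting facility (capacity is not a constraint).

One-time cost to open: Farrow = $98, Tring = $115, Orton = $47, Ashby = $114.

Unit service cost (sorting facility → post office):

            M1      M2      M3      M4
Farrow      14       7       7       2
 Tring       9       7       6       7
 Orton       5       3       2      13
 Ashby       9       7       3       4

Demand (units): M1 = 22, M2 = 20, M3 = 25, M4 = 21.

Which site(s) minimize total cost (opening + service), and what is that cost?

Open Farrow and Orton; minimum total cost 407.

For any fixed open set, each post office goes to its cheapest open site; total = fixed + service.
{Farrow, Orton}: M1→Orton 5·22=110, M2→Orton 3·20=60, M3→Orton 2·25=50, M4→Farrow 2·21=42. Service 262; fixed 145; total 407.
{Orton, Ashby}: M1→Orton 5·22=110, M2→Orton 3·20=60, M3→Orton 2·25=50, M4→Ashby 4·21=84. Service 304; fixed 161; total 465.
{Farrow, Orton, Ashby}: M1→Orton 5·22=110, M2→Orton 3·20=60, M3→Orton 2·25=50, M4→Farrow 2·21=42. Service 262; fixed 259; total 521.
{Farrow, Tring, Orton, Ashby}: M1→Orton 5·22=110, M2→Orton 3·20=60, M3→Orton 2·25=50, M4→Farrow 2·21=42. Service 262; fixed 374; total 636.
No other subset beats 407.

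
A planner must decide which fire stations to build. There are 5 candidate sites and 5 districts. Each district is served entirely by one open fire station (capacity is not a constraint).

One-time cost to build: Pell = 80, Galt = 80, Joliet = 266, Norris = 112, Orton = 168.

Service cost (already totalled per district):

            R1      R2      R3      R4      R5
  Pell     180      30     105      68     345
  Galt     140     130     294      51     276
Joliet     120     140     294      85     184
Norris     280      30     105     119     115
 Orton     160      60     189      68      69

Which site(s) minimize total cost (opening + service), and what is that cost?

For any fixed open set, each district goes to its cheapest open site; total = fixed + service.
{Galt, Norris}: R1→Galt 140, R2→Norris 30, R3→Norris 105, R4→Galt 51, R5→Norris 115. Service 441; fixed 192; total 633.
{Pell, Orton}: R1→Orton 160, R2→Pell 30, R3→Pell 105, R4→Pell 68, R5→Orton 69. Service 432; fixed 248; total 680.
{Pell, Norris}: service 498 + fixed 192 = 690
{Pell, Galt, Joliet, Norris, Orton}: service 375 + fixed 706 = 1081
No other subset beats 633.

Open Galt and Norris; minimum total cost 633.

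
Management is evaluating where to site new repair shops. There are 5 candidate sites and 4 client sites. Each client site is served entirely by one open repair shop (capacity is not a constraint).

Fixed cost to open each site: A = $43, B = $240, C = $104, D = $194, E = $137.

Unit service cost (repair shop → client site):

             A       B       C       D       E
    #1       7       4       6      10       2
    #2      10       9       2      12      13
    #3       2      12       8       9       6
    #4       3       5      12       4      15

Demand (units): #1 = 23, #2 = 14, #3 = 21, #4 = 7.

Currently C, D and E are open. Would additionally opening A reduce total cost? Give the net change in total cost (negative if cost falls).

Current service cost with {C, D, E}: 228.
Adding A: each client site re-picks its cheapest; new service cost 137, saving 91.
Extra fixed cost: 43. Net change = 43 − 91 = -48.
(Totals: 663 → 615.)

Yes — net change −48 (cost falls by 48).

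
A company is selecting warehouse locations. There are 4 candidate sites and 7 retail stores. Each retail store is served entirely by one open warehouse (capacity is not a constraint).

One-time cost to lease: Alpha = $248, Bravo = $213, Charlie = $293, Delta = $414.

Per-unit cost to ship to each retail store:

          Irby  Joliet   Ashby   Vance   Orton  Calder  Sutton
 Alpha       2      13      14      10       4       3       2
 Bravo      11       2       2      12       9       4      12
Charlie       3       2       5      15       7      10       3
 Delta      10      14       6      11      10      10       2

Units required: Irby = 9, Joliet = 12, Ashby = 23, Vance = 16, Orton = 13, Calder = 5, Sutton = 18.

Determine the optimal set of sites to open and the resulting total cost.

For any fixed open set, each retail store goes to its cheapest open site; total = fixed + service.
{Alpha, Bravo}: Irby→Alpha 2·9=18, Joliet→Bravo 2·12=24, Ashby→Bravo 2·23=46, Vance→Alpha 10·16=160, Orton→Alpha 4·13=52, Calder→Alpha 3·5=15, Sutton→Alpha 2·18=36. Service 351; fixed 461; total 812.
{Charlie}: Irby→Charlie 3·9=27, Joliet→Charlie 2·12=24, Ashby→Charlie 5·23=115, Vance→Charlie 15·16=240, Orton→Charlie 7·13=91, Calder→Charlie 10·5=50, Sutton→Charlie 3·18=54. Service 601; fixed 293; total 894.
{Bravo}: Irby→Bravo 11·9=99, Joliet→Bravo 2·12=24, Ashby→Bravo 2·23=46, Vance→Bravo 12·16=192, Orton→Bravo 9·13=117, Calder→Bravo 4·5=20, Sutton→Bravo 12·18=216. Service 714; fixed 213; total 927.
{Alpha, Bravo, Charlie, Delta}: service 351 + fixed 1168 = 1519
No other subset beats 812.

Open Alpha and Bravo; minimum total cost 812.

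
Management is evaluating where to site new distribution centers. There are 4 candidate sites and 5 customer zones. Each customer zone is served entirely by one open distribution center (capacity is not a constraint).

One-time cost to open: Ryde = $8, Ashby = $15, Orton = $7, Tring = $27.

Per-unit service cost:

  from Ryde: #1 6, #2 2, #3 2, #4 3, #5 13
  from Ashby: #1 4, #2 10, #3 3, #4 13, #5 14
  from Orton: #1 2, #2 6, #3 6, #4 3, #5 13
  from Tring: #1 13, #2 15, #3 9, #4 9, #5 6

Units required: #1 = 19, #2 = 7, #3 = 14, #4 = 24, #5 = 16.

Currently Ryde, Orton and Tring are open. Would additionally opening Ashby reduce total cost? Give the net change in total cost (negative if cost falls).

Current service cost with {Ryde, Orton, Tring}: 248.
Adding Ashby: each customer zone re-picks its cheapest; new service cost 248, saving 0.
Extra fixed cost: 15. Net change = 15 − 0 = 15.
(Totals: 290 → 305.)

No — net change +15 (cost rises by 15).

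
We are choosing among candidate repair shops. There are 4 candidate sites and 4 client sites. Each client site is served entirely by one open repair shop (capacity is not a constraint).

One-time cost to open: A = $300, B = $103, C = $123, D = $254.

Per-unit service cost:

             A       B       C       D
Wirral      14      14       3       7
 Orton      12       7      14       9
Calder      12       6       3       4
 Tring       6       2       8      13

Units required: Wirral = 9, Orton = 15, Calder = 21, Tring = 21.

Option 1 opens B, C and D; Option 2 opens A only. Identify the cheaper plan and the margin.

Option 1 is cheaper by 267.

Option 1: {B, C, D}: Wirral→C 3·9=27, Orton→B 7·15=105, Calder→C 3·21=63, Tring→B 2·21=42. Service 237; fixed 480; total 717.
Option 2: {A}: Wirral→A 14·9=126, Orton→A 12·15=180, Calder→A 12·21=252, Tring→A 6·21=126. Service 684; fixed 300; total 984.
Difference: |717 − 984| = 267.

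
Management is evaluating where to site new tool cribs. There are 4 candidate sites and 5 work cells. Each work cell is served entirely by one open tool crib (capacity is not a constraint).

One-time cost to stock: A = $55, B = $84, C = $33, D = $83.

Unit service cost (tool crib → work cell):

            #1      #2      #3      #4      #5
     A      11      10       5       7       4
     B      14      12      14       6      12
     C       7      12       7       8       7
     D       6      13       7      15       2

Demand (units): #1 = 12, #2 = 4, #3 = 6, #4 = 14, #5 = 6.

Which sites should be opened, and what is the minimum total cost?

For any fixed open set, each work cell goes to its cheapest open site; total = fixed + service.
{C}: #1→C 7·12=84, #2→C 12·4=48, #3→C 7·6=42, #4→C 8·14=112, #5→C 7·6=42. Service 328; fixed 33; total 361.
{A, C}: service 276 + fixed 88 = 364
{A}: #1→A 11·12=132, #2→A 10·4=40, #3→A 5·6=30, #4→A 7·14=98, #5→A 4·6=24. Service 324; fixed 55; total 379.
{A, B, C, D}: service 238 + fixed 255 = 493
(All 15 nonempty subsets were checked; C only is lowest.)

Open C only; minimum total cost 361.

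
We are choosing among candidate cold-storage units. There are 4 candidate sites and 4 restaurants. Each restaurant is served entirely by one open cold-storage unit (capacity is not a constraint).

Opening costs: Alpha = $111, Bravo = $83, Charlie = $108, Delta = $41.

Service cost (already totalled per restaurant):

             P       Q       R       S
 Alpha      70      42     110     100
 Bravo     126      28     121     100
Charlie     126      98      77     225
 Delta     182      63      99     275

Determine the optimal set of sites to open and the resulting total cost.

For any fixed open set, each restaurant goes to its cheapest open site; total = fixed + service.
{Alpha}: P→Alpha 70, Q→Alpha 42, R→Alpha 110, S→Alpha 100. Service 322; fixed 111; total 433.
{Bravo}: service 375 + fixed 83 = 458
{Alpha, Delta}: service 311 + fixed 152 = 463
{Alpha, Bravo, Charlie, Delta}: P→Alpha 70, Q→Bravo 28, R→Charlie 77, S→Alpha 100. Service 275; fixed 343; total 618.
No other subset beats 433.

Open Alpha only; minimum total cost 433.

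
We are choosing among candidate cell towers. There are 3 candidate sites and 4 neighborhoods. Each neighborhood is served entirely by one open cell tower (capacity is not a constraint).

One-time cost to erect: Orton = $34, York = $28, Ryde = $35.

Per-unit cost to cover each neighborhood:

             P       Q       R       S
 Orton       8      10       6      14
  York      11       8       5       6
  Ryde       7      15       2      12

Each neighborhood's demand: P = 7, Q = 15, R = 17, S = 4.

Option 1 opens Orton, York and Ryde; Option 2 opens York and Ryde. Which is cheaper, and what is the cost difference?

Option 2 is cheaper by 34.

Option 1: {Orton, York, Ryde}: P→Ryde 7·7=49, Q→York 8·15=120, R→Ryde 2·17=34, S→York 6·4=24. Service 227; fixed 97; total 324.
Option 2: {York, Ryde}: P→Ryde 7·7=49, Q→York 8·15=120, R→Ryde 2·17=34, S→York 6·4=24. Service 227; fixed 63; total 290.
Difference: |324 − 290| = 34.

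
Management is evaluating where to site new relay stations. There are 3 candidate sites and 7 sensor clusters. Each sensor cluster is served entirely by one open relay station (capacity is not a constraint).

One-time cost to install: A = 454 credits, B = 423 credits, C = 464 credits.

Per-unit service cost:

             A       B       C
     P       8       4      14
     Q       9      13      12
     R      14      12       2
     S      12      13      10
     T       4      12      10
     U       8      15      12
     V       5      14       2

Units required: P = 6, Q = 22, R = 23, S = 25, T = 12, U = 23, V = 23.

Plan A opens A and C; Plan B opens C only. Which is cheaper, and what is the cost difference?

Plan A: {A, C}: P→A 8·6=48, Q→A 9·22=198, R→C 2·23=46, S→C 10·25=250, T→A 4·12=48, U→A 8·23=184, V→C 2·23=46. Service 820; fixed 918; total 1738.
Plan B: {C}: P→C 14·6=84, Q→C 12·22=264, R→C 2·23=46, S→C 10·25=250, T→C 10·12=120, U→C 12·23=276, V→C 2·23=46. Service 1086; fixed 464; total 1550.
Difference: |1738 − 1550| = 188.

Plan B is cheaper by 188.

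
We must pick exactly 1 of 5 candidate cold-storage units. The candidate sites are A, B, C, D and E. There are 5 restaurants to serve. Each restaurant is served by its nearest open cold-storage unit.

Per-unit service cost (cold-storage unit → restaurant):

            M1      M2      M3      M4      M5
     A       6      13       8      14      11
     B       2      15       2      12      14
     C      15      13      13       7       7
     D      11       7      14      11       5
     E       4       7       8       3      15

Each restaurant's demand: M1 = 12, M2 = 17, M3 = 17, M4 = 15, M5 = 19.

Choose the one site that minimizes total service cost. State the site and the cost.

With exactly 1 open, each restaurant uses its cheapest among the chosen.
{E}: M1→E 4·12=48, M2→E 7·17=119, M3→E 8·17=136, M4→E 3·15=45, M5→E 15·19=285. Service cost 633.
{D}: service cost 749
{B}: service cost 759
Among all 5 size-1 choices, {E} is lowest.

Choose E only; total service cost 633.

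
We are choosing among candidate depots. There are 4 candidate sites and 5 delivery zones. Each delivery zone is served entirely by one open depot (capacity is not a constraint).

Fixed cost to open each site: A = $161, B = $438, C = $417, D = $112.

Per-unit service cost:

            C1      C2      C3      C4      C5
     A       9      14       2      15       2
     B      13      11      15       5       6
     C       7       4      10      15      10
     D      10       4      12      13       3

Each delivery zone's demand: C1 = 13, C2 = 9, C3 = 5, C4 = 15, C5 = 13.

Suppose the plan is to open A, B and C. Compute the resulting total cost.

Each delivery zone is assigned to its cheapest site among the open ones.
{A, B, C}: C1→C 7·13=91, C2→C 4·9=36, C3→A 2·5=10, C4→B 5·15=75, C5→A 2·13=26. Service 238; fixed 1016; total 1254.

Total cost: 1254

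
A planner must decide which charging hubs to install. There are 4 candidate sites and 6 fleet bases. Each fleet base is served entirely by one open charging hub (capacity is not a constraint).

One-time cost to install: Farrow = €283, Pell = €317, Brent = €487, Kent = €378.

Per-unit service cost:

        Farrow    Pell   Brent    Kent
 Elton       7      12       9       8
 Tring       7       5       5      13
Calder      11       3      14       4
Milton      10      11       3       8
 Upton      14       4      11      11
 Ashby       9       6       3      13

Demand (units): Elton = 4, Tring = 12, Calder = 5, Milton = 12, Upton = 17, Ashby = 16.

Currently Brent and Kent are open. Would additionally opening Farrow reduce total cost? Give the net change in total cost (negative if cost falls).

No — net change +279 (cost rises by 279).

Current service cost with {Brent, Kent}: 383.
Adding Farrow: each fleet base re-picks its cheapest; new service cost 379, saving 4.
Extra fixed cost: 283. Net change = 283 − 4 = 279.
(Totals: 1248 → 1527.)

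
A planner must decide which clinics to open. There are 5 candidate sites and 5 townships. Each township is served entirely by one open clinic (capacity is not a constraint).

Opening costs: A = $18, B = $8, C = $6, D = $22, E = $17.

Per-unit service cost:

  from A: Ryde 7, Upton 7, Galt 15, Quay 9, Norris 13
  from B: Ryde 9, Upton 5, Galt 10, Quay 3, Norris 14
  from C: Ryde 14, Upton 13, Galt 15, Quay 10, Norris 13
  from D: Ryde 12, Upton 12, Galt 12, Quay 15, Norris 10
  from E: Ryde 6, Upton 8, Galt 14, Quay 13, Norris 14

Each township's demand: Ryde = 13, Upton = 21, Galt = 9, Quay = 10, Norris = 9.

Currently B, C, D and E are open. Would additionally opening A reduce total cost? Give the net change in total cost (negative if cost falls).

Current service cost with {B, C, D, E}: 393.
Adding A: each township re-picks its cheapest; new service cost 393, saving 0.
Extra fixed cost: 18. Net change = 18 − 0 = 18.
(Totals: 446 → 464.)

No — net change +18 (cost rises by 18).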